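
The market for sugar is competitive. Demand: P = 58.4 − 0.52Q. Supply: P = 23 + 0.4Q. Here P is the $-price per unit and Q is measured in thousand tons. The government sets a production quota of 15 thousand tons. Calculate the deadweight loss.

$253.57 thousand

Competitive equilibrium: 58.4 − 0.52Q = 23 + 0.4Q → Q* = 38.4783, P* = 38.3913.
At Q = 15: demand price = 58.4 − 0.52·15 = 50.6; supply price = 23 + 0.4·15 = 29.
ΔQ = 38.4783 − 15 = 23.4783; wedge = 50.6 − 29 = 21.6.
DWL = ½ × 23.4783 × 21.6 = $253.57 thousand.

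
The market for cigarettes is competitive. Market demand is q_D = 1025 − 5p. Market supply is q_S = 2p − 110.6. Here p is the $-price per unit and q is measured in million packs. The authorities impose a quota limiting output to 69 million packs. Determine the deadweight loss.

In inverse form: demand p = 205 − 0.2q, supply p = 55.3 + 0.5q.
Competitive equilibrium: 205 − 0.2q = 55.3 + 0.5q → q* = 213.85714, p* = 162.22857.
At q = 69: demand price = 205 − 0.2·69 = 191.2; supply price = 55.3 + 0.5·69 = 89.8.
Δq = 213.85714 − 69 = 144.85714; wedge = 191.2 − 89.8 = 101.4.
Welfare loss = ½ × 144.85714 × 101.4 = $7344.26 million.

$7344.26 million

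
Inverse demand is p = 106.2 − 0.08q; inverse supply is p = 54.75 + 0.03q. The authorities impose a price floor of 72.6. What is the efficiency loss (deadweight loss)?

125.28

Competitive equilibrium: 106.2 − 0.08q = 54.75 + 0.03q → q* = 467.7273, p* = 68.7818.
At the floor p = 72.6, quantity demanded = (106.2 − 72.6)/0.08 = 420.
Sellers' marginal cost at q' = 420: 54.75 + 0.03·420 = 67.35.
Δq = 467.7273 − 420 = 47.7273; wedge = 72.6 − 67.35 = 5.25.
Welfare loss = ½ × 47.7273 × 5.25 = 125.28.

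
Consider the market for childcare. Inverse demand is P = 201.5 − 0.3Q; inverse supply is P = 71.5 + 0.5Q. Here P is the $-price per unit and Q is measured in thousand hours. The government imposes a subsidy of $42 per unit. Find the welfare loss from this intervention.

$1102.50 thousand

Competitive equilibrium: 201.5 − 0.3Q = 71.5 + 0.5Q → Q* = 162.5, P* = 152.75.
The subsidy lowers effective supply by 42: P = 29.5 + 0.5Q.
New quantity: 201.5 − 0.3Q = 29.5 + 0.5Q → Q' = 215.
Overproduction ΔQ = 215 − 162.5 = 52.5; wedge = subsidy = 42.
Deadweight loss = ½ × 52.5 × 42 = $1102.50 thousand.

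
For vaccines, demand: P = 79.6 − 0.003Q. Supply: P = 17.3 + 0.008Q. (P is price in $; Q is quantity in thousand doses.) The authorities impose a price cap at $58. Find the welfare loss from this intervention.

$1825.63 thousand

Competitive equilibrium: 79.6 − 0.003Q = 17.3 + 0.008Q → Q* = 5663.6364, P* = 62.6091.
At the ceiling P = 58, quantity supplied = (58 − 17.3)/0.008 = 5087.5.
Willingness to pay at Q' = 5087.5: 79.6 − 0.003·5087.5 = 64.3375.
ΔQ = 5663.6364 − 5087.5 = 576.1364; wedge = 64.3375 − 58 = 6.3375.
DWL = ½ × 576.1364 × 6.3375 = $1825.63 thousand.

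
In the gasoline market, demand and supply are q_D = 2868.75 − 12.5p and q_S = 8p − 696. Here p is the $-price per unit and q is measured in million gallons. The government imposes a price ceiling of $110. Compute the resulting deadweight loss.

In inverse form: demand p = 229.5 − 0.08q, supply p = 87 + 0.125q.
Competitive equilibrium: 229.5 − 0.08q = 87 + 0.125q → q* = 695.122, p* = 173.8902.
At the ceiling p = 110, quantity supplied = (110 − 87)/0.125 = 184.
Willingness to pay at q' = 184: 229.5 − 0.08·184 = 214.78.
Δq = 695.122 − 184 = 511.122; wedge = 214.78 − 110 = 104.78.
Deadweight loss = ½ × 511.122 × 104.78 = $26777.68 million.

$26777.68 million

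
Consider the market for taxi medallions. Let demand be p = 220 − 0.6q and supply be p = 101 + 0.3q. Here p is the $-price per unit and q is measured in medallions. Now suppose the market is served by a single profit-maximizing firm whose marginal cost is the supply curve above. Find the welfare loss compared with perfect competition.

$1258.76

Competitive equilibrium: 220 − 0.6q = 101 + 0.3q → q* = 132.2222, p* = 140.6667.
Marginal revenue: MR = 220 − 1.2q. Set MR = MC: 220 − 1.2q = 101 + 0.3q → q_m = 79.3333.
Price p_m = 220 − 0.6·79.3333 = 172.4; MC(q_m) = 101 + 0.3·79.3333 = 124.8.
Competitive q* = 132.2222, so Δq = 52.8889; wedge = 172.4 − 124.8 = 47.6.
The triangle = ½ × 52.8889 × 47.6 = $1258.76.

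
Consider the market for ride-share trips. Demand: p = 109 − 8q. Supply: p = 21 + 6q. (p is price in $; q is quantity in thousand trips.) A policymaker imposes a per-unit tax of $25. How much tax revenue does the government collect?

Competitive equilibrium: 109 − 8q = 21 + 6q → q* = 6.2857, p* = 58.7143.
With the tax, the buyer price exceeds the seller price by 25: (109 − 8q) − (21 + 6q) = 25 → q' = 4.5.
Tax revenue = 25 × 4.5 = $112.50 thousand.

$112.50 thousand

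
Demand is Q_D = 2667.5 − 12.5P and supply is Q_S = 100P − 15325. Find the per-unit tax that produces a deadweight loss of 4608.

In inverse form: demand P = 213.4 − 0.08Q, supply P = 153.25 + 0.01Q.
Competitive equilibrium: 213.4 − 0.08Q = 153.25 + 0.01Q → Q* = 668.3333, P* = 159.9333.
A tax t gives ΔQ = t/0.09 and wedge t, so DWL = t²/0.18.
t²/0.18 = 4608 → t² = 829.44 → t = 28.8.

28.8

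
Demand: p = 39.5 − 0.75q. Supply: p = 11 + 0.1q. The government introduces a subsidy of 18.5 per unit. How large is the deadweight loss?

201.32

Competitive equilibrium: 39.5 − 0.75q = 11 + 0.1q → q* = 33.5294, p* = 14.3529.
The subsidy lowers effective supply by 18.5: p = 0.1q − 7.5.
New quantity: 39.5 − 0.75q = 0.1q − 7.5 → q' = 55.2941.
Overproduction Δq = 55.2941 − 33.5294 = 21.7647; wedge = subsidy = 18.5.
Welfare loss = ½ × 21.7647 × 18.5 = 201.32.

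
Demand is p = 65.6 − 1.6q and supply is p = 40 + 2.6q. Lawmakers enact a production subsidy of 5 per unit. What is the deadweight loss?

2.98

Competitive equilibrium: 65.6 − 1.6q = 40 + 2.6q → q* = 6.0952, p* = 55.8476.
The subsidy lowers effective supply by 5: p = 35 + 2.6q.
New quantity: 65.6 − 1.6q = 35 + 2.6q → q' = 7.2857.
Overproduction Δq = 7.2857 − 6.0952 = 1.1905; wedge = subsidy = 5.
The triangle = ½ × 1.1905 × 5 = 2.98.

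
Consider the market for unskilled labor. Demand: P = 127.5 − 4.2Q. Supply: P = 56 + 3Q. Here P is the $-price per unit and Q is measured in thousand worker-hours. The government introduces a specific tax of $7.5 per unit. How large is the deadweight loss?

Competitive equilibrium: 127.5 − 4.2Q = 56 + 3Q → Q* = 9.9306, P* = 85.7917.
With the tax, the buyer price exceeds the seller price by 7.5: (127.5 − 4.2Q) − (56 + 3Q) = 7.5 → Q' = 8.8889.
ΔQ = 9.9306 − 8.8889 = 1.0417; the wedge equals the tax, 7.5.
Deadweight loss = ½ × 1.0417 × 7.5 = $3.91 thousand.

$3.91 thousand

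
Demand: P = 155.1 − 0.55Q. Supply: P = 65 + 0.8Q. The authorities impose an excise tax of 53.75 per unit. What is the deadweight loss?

1070.02

Competitive equilibrium: 155.1 − 0.55Q = 65 + 0.8Q → Q* = 66.7407, P* = 118.3926.
With the tax, the buyer price exceeds the seller price by 53.75: (155.1 − 0.55Q) − (65 + 0.8Q) = 53.75 → Q' = 26.9259.
ΔQ = 66.7407 − 26.9259 = 39.8148; the wedge equals the tax, 53.75.
The triangle = ½ × 39.8148 × 53.75 = 1070.02.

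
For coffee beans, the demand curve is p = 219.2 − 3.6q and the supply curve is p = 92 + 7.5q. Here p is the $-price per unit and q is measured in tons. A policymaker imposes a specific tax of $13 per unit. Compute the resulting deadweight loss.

Competitive equilibrium: 219.2 − 3.6q = 92 + 7.5q → q* = 11.4595, p* = 177.9459.
With the tax, the buyer price exceeds the seller price by 13: (219.2 − 3.6q) − (92 + 7.5q) = 13 → q' = 10.2883.
Δq = 11.4595 − 10.2883 = 1.1712; the wedge equals the tax, 13.
The triangle = ½ × 1.1712 × 13 = $7.61.

$7.61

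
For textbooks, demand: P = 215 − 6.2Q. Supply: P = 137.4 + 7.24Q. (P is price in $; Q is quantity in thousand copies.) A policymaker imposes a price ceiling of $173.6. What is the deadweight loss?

$4.02 thousand

Competitive equilibrium: 215 − 6.2Q = 137.4 + 7.24Q → Q* = 5.7738, P* = 179.2024.
At the ceiling P = 173.6, quantity supplied = (173.6 − 137.4)/7.24 = 5.
Willingness to pay at Q' = 5: 215 − 6.2·5 = 184.
ΔQ = 5.7738 − 5 = 0.7738; wedge = 184 − 173.6 = 10.4.
DWL = ½ × 0.7738 × 10.4 = $4.02 thousand.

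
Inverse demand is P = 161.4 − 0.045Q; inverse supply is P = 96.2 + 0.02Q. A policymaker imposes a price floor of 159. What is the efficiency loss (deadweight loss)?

29315.42

Competitive equilibrium: 161.4 − 0.045Q = 96.2 + 0.02Q → Q* = 1003.07692, P* = 116.26154.
At the floor P = 159, quantity demanded = (161.4 − 159)/0.045 = 53.33333.
Sellers' marginal cost at Q' = 53.33333: 96.2 + 0.02·53.33333 = 97.26667.
ΔQ = 1003.07692 − 53.33333 = 949.74359; wedge = 159 − 97.26667 = 61.73333.
DWL = ½ × 949.74359 × 61.73333 = 29315.42.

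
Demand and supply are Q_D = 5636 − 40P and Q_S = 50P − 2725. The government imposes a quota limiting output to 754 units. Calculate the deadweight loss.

30590.01

In inverse form: demand P = 140.9 − 0.025Q, supply P = 54.5 + 0.02Q.
Competitive equilibrium: 140.9 − 0.025Q = 54.5 + 0.02Q → Q* = 1920, P* = 92.9.
At Q = 754: demand price = 140.9 − 0.025·754 = 122.05; supply price = 54.5 + 0.02·754 = 69.58.
ΔQ = 1920 − 754 = 1166; wedge = 122.05 − 69.58 = 52.47.
DWL = ½ × 1166 × 52.47 = 30590.01.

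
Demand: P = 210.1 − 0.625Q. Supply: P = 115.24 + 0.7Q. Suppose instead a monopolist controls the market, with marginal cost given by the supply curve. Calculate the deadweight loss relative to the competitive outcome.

Competitive equilibrium: 210.1 − 0.625Q = 115.24 + 0.7Q → Q* = 71.5925, P* = 165.3547.
Marginal revenue: MR = 210.1 − 1.25Q. Set MR = MC: 210.1 − 1.25Q = 115.24 + 0.7Q → Q_m = 48.6462.
Price P_m = 210.1 − 0.625·48.6462 = 179.6961; MC(Q_m) = 115.24 + 0.7·48.6462 = 149.2923.
Competitive Q* = 71.5925, so ΔQ = 22.9463; wedge = 179.6961 − 149.2923 = 30.4038.
The triangle = ½ × 22.9463 × 30.4038 = 348.83.

348.83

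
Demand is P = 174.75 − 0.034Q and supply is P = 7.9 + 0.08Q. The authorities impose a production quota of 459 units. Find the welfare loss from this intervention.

57525.20

Competitive equilibrium: 174.75 − 0.034Q = 7.9 + 0.08Q → Q* = 1463.5965, P* = 124.9877.
At Q = 459: demand price = 174.75 − 0.034·459 = 159.144; supply price = 7.9 + 0.08·459 = 44.62.
ΔQ = 1463.5965 − 459 = 1004.5965; wedge = 159.144 − 44.62 = 114.524.
Welfare loss = ½ × 1004.5965 × 114.524 = 57525.20.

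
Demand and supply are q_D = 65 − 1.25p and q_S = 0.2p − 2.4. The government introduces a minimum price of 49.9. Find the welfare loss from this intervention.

In inverse form: demand p = 52 − 0.8q, supply p = 12 + 5q.
Competitive equilibrium: 52 − 0.8q = 12 + 5q → q* = 6.8966, p* = 46.4828.
At the floor p = 49.9, quantity demanded = (52 − 49.9)/0.8 = 2.625.
Sellers' marginal cost at q' = 2.625: 12 + 5·2.625 = 25.125.
Δq = 6.8966 − 2.625 = 4.2716; wedge = 49.9 − 25.125 = 24.775.
The triangle = ½ × 4.2716 × 24.775 = 52.91.

52.91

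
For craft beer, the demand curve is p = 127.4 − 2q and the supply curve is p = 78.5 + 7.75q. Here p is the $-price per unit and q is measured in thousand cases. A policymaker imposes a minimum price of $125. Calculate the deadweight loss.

Competitive equilibrium: 127.4 − 2q = 78.5 + 7.75q → q* = 5.0154, p* = 117.3692.
At the floor p = 125, quantity demanded = (127.4 − 125)/2 = 1.2.
Sellers' marginal cost at q' = 1.2: 78.5 + 7.75·1.2 = 87.8.
Δq = 5.0154 − 1.2 = 3.8154; wedge = 125 − 87.8 = 37.2.
Welfare loss = ½ × 3.8154 × 37.2 = $70.97 thousand.

$70.97 thousand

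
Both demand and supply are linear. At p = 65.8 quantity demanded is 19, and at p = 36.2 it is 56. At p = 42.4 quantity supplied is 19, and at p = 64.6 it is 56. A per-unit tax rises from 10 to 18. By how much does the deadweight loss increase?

80

Demand slope = (36.2 − 65.8)/(56 − 19) = −0.8, so p = 81 − 0.8q.
Supply slope = (64.6 − 42.4)/(56 − 19) = 0.6, so p = 31 + 0.6q.
Competitive equilibrium: 81 − 0.8q = 31 + 0.6q → q* = 35.7143, p* = 52.4286.
For a per-unit tax t: Δq = t/1.4, so DWL = ½·t·(t/1.4) = t²/2.8.
At t = 10: DWL = 35.714. At t = 18: DWL = 115.714.
Increase = 115.714 − 35.714 = 80.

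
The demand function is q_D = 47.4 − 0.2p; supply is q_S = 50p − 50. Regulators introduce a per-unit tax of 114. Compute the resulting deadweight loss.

In inverse form: demand p = 237 − 5q, supply p = 1 + 0.02q.
Competitive equilibrium: 237 − 5q = 1 + 0.02q → q* = 47.012, p* = 1.9402.
With the tax, the buyer price exceeds the seller price by 114: (237 − 5q) − (1 + 0.02q) = 114 → q' = 24.3028.
Δq = 47.012 − 24.3028 = 22.7092; the wedge equals the tax, 114.
DWL = ½ × 22.7092 × 114 = 1294.42.

1294.42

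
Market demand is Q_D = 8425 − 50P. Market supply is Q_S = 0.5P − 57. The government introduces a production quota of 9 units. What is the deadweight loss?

326.52

In inverse form: demand P = 168.5 − 0.02Q, supply P = 114 + 2Q.
Competitive equilibrium: 168.5 − 0.02Q = 114 + 2Q → Q* = 26.9802, P* = 167.9604.
At Q = 9: demand price = 168.5 − 0.02·9 = 168.32; supply price = 114 + 2·9 = 132.
ΔQ = 26.9802 − 9 = 17.9802; wedge = 168.32 − 132 = 36.32.
The triangle = ½ × 17.9802 × 36.32 = 326.52.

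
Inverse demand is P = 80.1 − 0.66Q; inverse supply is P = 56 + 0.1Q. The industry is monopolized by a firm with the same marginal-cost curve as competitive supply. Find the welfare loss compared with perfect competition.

Competitive equilibrium: 80.1 − 0.66Q = 56 + 0.1Q → Q* = 31.7105, P* = 59.1711.
Marginal revenue: MR = 80.1 − 1.32Q. Set MR = MC: 80.1 − 1.32Q = 56 + 0.1Q → Q_m = 16.9718.
Price P_m = 80.1 − 0.66·16.9718 = 68.8986; MC(Q_m) = 56 + 0.1·16.9718 = 57.6972.
Competitive Q* = 31.7105, so ΔQ = 14.7387; wedge = 68.8986 − 57.6972 = 11.2014.
Deadweight loss = ½ × 14.7387 × 11.2014 = 82.55.

82.55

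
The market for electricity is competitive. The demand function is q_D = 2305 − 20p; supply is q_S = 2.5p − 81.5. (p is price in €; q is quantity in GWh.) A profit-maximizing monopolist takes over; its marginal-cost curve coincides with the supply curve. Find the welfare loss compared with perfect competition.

In inverse form: demand p = 115.25 − 0.05q, supply p = 32.6 + 0.4q.
Competitive equilibrium: 115.25 − 0.05q = 32.6 + 0.4q → q* = 183.6667, p* = 106.0667.
Marginal revenue: MR = 115.25 − 0.1q. Set MR = MC: 115.25 − 0.1q = 32.6 + 0.4q → q_m = 165.3.
Price p_m = 115.25 − 0.05·165.3 = 106.985; MC(q_m) = 32.6 + 0.4·165.3 = 98.72.
Competitive q* = 183.6667, so Δq = 18.3667; wedge = 106.985 − 98.72 = 8.265.
DWL = ½ × 18.3667 × 8.265 = €75.90.

€75.90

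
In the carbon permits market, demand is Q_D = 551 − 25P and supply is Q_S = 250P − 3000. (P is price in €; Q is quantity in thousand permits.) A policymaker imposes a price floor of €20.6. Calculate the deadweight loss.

In inverse form: demand P = 22.04 − 0.04Q, supply P = 12 + 0.004Q.
Competitive equilibrium: 22.04 − 0.04Q = 12 + 0.004Q → Q* = 228.1818, P* = 12.9127.
At the floor P = 20.6, quantity demanded = (22.04 − 20.6)/0.04 = 36.
Sellers' marginal cost at Q' = 36: 12 + 0.004·36 = 12.144.
ΔQ = 228.1818 − 36 = 192.1818; wedge = 20.6 − 12.144 = 8.456.
Deadweight loss = ½ × 192.1818 × 8.456 = €812.54 thousand.

€812.54 thousand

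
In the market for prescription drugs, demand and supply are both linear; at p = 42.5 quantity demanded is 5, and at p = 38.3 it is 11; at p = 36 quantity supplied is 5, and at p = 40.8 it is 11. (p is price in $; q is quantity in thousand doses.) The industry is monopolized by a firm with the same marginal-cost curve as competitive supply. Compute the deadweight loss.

Demand slope = (38.3 − 42.5)/(11 − 5) = −0.7, so p = 46 − 0.7q.
Supply slope = (40.8 − 36)/(11 − 5) = 0.8, so p = 32 + 0.8q.
Competitive equilibrium: 46 − 0.7q = 32 + 0.8q → q* = 9.3333, p* = 39.4667.
Marginal revenue: MR = 46 − 1.4q. Set MR = MC: 46 − 1.4q = 32 + 0.8q → q_m = 6.3636.
Price p_m = 46 − 0.7·6.3636 = 41.5455; MC(q_m) = 32 + 0.8·6.3636 = 37.0909.
Competitive q* = 9.3333, so Δq = 2.9697; wedge = 41.5455 − 37.0909 = 4.4546.
The triangle = ½ × 2.9697 × 4.4546 = $6.61 thousand.

$6.61 thousand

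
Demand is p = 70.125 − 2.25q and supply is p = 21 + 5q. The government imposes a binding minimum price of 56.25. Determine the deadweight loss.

1.35

Competitive equilibrium: 70.125 − 2.25q = 21 + 5q → q* = 6.7759, p* = 54.8793.
At the floor p = 56.25, quantity demanded = (70.125 − 56.25)/2.25 = 6.1667.
Sellers' marginal cost at q' = 6.1667: 21 + 5·6.1667 = 51.8335.
Δq = 6.7759 − 6.1667 = 0.6092; wedge = 56.25 − 51.8335 = 4.4165.
The triangle = ½ × 0.6092 × 4.4165 = 1.35.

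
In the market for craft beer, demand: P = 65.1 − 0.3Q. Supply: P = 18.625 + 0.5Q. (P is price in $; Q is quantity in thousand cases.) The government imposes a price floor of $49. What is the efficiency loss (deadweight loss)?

$7.84 thousand

Competitive equilibrium: 65.1 − 0.3Q = 18.625 + 0.5Q → Q* = 58.0938, P* = 47.6719.
At the floor P = 49, quantity demanded = (65.1 − 49)/0.3 = 53.6667.
Sellers' marginal cost at Q' = 53.6667: 18.625 + 0.5·53.6667 = 45.4584.
ΔQ = 58.0938 − 53.6667 = 4.4271; wedge = 49 − 45.4584 = 3.5416.
Deadweight loss = ½ × 4.4271 × 3.5416 = $7.84 thousand.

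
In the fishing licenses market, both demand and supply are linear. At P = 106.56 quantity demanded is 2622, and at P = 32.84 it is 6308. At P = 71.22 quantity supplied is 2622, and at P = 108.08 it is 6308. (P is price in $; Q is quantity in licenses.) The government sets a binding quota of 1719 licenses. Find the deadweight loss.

Demand slope = (32.84 − 106.56)/(6308 − 2622) = −0.02, so P = 159 − 0.02Q.
Supply slope = (108.08 − 71.22)/(6308 − 2622) = 0.01, so P = 45 + 0.01Q.
Competitive equilibrium: 159 − 0.02Q = 45 + 0.01Q → Q* = 3800, P* = 83.
At Q = 1719: demand price = 159 − 0.02·1719 = 124.62; supply price = 45 + 0.01·1719 = 62.19.
ΔQ = 3800 − 1719 = 2081; wedge = 124.62 − 62.19 = 62.43.
DWL = ½ × 2081 × 62.43 = $64958.415.

$64958.415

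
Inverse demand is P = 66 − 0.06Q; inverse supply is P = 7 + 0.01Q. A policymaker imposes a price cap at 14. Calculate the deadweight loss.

Competitive equilibrium: 66 − 0.06Q = 7 + 0.01Q → Q* = 842.8571, P* = 15.4286.
At the ceiling P = 14, quantity supplied = (14 − 7)/0.01 = 700.
Willingness to pay at Q' = 700: 66 − 0.06·700 = 24.
ΔQ = 842.8571 − 700 = 142.8571; wedge = 24 − 14 = 10.
Deadweight loss = ½ × 142.8571 × 10 = 714.29.

714.29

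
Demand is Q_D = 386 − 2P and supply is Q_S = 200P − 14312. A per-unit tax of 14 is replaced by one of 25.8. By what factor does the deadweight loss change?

In inverse form: demand P = 193 − 0.5Q, supply P = 71.56 + 0.005Q.
Competitive equilibrium: 193 − 0.5Q = 71.56 + 0.005Q → Q* = 240.4752, P* = 72.7624.
For a per-unit tax t: ΔQ = t/0.505, so DWL = ½·t·(t/0.505) = t²/1.01.
At t = 14: DWL = 194.059. At t = 25.8: DWL = 659.050.
Ratio = (25.8/14)² = 3.396.

3.396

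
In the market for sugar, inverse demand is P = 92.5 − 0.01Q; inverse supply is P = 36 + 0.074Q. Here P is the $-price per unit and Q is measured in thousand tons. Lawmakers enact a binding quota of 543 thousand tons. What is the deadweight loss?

Competitive equilibrium: 92.5 − 0.01Q = 36 + 0.074Q → Q* = 672.619, P* = 85.7738.
At Q = 543: demand price = 92.5 − 0.01·543 = 87.07; supply price = 36 + 0.074·543 = 76.182.
ΔQ = 672.619 − 543 = 129.619; wedge = 87.07 − 76.182 = 10.888.
The triangle = ½ × 129.619 × 10.888 = $705.65 thousand.

$705.65 thousand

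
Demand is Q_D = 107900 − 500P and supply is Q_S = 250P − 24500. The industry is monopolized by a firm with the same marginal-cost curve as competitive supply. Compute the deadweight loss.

72275.21

In inverse form: demand P = 215.8 − 0.002Q, supply P = 98 + 0.004Q.
Competitive equilibrium: 215.8 − 0.002Q = 98 + 0.004Q → Q* = 19633.3333, P* = 176.5333.
Marginal revenue: MR = 215.8 − 0.004Q. Set MR = MC: 215.8 − 0.004Q = 98 + 0.004Q → Q_m = 14725.
Price P_m = 215.8 − 0.002·14725 = 186.35; MC(Q_m) = 98 + 0.004·14725 = 156.9.
Competitive Q* = 19633.3333, so ΔQ = 4908.3333; wedge = 186.35 − 156.9 = 29.45.
Welfare loss = ½ × 4908.3333 × 29.45 = 72275.21.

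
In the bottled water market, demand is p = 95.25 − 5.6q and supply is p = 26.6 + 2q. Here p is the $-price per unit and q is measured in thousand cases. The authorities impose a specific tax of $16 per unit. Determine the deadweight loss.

Competitive equilibrium: 95.25 − 5.6q = 26.6 + 2q → q* = 9.0329, p* = 44.6658.
With the tax, the buyer price exceeds the seller price by 16: (95.25 − 5.6q) − (26.6 + 2q) = 16 → q' = 6.9276.
Δq = 9.0329 − 6.9276 = 2.1053; the wedge equals the tax, 16.
The triangle = ½ × 2.1053 × 16 = $16.84 thousand.

$16.84 thousand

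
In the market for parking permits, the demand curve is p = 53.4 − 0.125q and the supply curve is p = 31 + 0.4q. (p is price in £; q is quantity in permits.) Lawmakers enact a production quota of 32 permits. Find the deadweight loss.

Competitive equilibrium: 53.4 − 0.125q = 31 + 0.4q → q* = 42.6667, p* = 48.0667.
At q = 32: demand price = 53.4 − 0.125·32 = 49.4; supply price = 31 + 0.4·32 = 43.8.
Δq = 42.6667 − 32 = 10.6667; wedge = 49.4 − 43.8 = 5.6.
Welfare loss = ½ × 10.6667 × 5.6 = £29.87.

£29.87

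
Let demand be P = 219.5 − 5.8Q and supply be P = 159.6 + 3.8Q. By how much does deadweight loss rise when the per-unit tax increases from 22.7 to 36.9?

Competitive equilibrium: 219.5 − 5.8Q = 159.6 + 3.8Q → Q* = 6.2396, P* = 183.3104.
For a per-unit tax t: ΔQ = t/9.6, so DWL = ½·t·(t/9.6) = t²/19.2.
At t = 22.7: DWL = 26.838. At t = 36.9: DWL = 70.917.
Increase = 70.917 − 26.838 = 44.08.

44.08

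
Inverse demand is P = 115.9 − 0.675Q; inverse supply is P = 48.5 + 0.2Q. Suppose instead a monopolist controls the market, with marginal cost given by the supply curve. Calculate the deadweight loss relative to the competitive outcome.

492.30

Competitive equilibrium: 115.9 − 0.675Q = 48.5 + 0.2Q → Q* = 77.0286, P* = 63.9057.
Marginal revenue: MR = 115.9 − 1.35Q. Set MR = MC: 115.9 − 1.35Q = 48.5 + 0.2Q → Q_m = 43.4839.
Price P_m = 115.9 − 0.675·43.4839 = 86.5484; MC(Q_m) = 48.5 + 0.2·43.4839 = 57.1968.
Competitive Q* = 77.0286, so ΔQ = 33.5447; wedge = 86.5484 − 57.1968 = 29.3516.
DWL = ½ × 33.5447 × 29.3516 = 492.30.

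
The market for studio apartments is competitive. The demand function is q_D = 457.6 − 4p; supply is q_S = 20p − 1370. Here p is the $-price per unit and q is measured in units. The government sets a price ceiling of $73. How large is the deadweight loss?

$595.35

In inverse form: demand p = 114.4 − 0.25q, supply p = 68.5 + 0.05q.
Competitive equilibrium: 114.4 − 0.25q = 68.5 + 0.05q → q* = 153, p* = 76.15.
At the ceiling p = 73, quantity supplied = (73 − 68.5)/0.05 = 90.
Willingness to pay at q' = 90: 114.4 − 0.25·90 = 91.9.
Δq = 153 − 90 = 63; wedge = 91.9 − 73 = 18.9.
DWL = ½ × 63 × 18.9 = $595.35.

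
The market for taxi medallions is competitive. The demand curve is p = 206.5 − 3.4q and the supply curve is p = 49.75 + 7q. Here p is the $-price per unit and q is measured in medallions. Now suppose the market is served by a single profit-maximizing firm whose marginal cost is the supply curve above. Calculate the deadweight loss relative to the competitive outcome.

Competitive equilibrium: 206.5 − 3.4q = 49.75 + 7q → q* = 15.07212, p* = 155.25481.
Marginal revenue: MR = 206.5 − 6.8q. Set MR = MC: 206.5 − 6.8q = 49.75 + 7q → q_m = 11.3587.
Price p_m = 206.5 − 3.4·11.3587 = 167.88042; MC(q_m) = 49.75 + 7·11.3587 = 129.2609.
Competitive q* = 15.07212, so Δq = 3.71342; wedge = 167.88042 − 129.2609 = 38.61952.
The triangle = ½ × 3.71342 × 38.61952 = $71.71.

$71.71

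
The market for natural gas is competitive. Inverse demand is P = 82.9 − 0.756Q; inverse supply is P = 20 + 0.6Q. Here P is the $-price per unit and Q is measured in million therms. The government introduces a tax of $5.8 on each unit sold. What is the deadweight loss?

Competitive equilibrium: 82.9 − 0.756Q = 20 + 0.6Q → Q* = 46.3864, P* = 47.8319.
With the tax, the buyer price exceeds the seller price by 5.8: (82.9 − 0.756Q) − (20 + 0.6Q) = 5.8 → Q' = 42.1091.
ΔQ = 46.3864 − 42.1091 = 4.2773; the wedge equals the tax, 5.8.
The triangle = ½ × 4.2773 × 5.8 = $12.40 million.

$12.40 million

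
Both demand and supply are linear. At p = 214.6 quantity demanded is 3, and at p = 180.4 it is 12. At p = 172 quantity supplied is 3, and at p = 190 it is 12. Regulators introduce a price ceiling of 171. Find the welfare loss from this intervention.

178.47

Demand slope = (180.4 − 214.6)/(12 − 3) = −3.8, so p = 226 − 3.8q.
Supply slope = (190 − 172)/(12 − 3) = 2, so p = 166 + 2q.
Competitive equilibrium: 226 − 3.8q = 166 + 2q → q* = 10.3448, p* = 186.6897.
At the ceiling p = 171, quantity supplied = (171 − 166)/2 = 2.5.
Willingness to pay at q' = 2.5: 226 − 3.8·2.5 = 216.5.
Δq = 10.3448 − 2.5 = 7.8448; wedge = 216.5 − 171 = 45.5.
Welfare loss = ½ × 7.8448 × 45.5 = 178.47.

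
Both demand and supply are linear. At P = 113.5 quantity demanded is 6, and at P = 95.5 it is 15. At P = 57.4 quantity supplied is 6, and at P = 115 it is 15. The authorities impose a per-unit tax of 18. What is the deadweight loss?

Demand slope = (95.5 − 113.5)/(15 − 6) = −2, so P = 125.5 − 2Q.
Supply slope = (115 − 57.4)/(15 − 6) = 6.4, so P = 19 + 6.4Q.
Competitive equilibrium: 125.5 − 2Q = 19 + 6.4Q → Q* = 12.6786, P* = 100.1429.
With the tax, the buyer price exceeds the seller price by 18: (125.5 − 2Q) − (19 + 6.4Q) = 18 → Q' = 10.5357.
ΔQ = 12.6786 − 10.5357 = 2.1429; the wedge equals the tax, 18.
Deadweight loss = ½ × 2.1429 × 18 = 19.29.

19.29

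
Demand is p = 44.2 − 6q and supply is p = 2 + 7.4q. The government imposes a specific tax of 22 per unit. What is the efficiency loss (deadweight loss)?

Competitive equilibrium: 44.2 − 6q = 2 + 7.4q → q* = 3.1493, p* = 25.3045.
With the tax, the buyer price exceeds the seller price by 22: (44.2 − 6q) − (2 + 7.4q) = 22 → q' = 1.5075.
Δq = 3.1493 − 1.5075 = 1.6418; the wedge equals the tax, 22.
Deadweight loss = ½ × 1.6418 × 22 = 18.06.

18.06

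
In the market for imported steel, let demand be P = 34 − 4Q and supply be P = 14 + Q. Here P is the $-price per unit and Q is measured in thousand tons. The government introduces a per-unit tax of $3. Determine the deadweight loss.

$0.90 thousand

Competitive equilibrium: 34 − 4Q = 14 + Q → Q* = 4, P* = 18.
With the tax, the buyer price exceeds the seller price by 3: (34 − 4Q) − (14 + Q) = 3 → Q' = 3.4.
ΔQ = 4 − 3.4 = 0.6; the wedge equals the tax, 3.
Deadweight loss = ½ × 0.6 × 3 = $0.90 thousand.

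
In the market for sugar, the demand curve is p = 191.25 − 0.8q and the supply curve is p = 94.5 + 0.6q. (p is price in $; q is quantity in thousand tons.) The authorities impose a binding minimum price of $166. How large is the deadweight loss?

$986.72 thousand

Competitive equilibrium: 191.25 − 0.8q = 94.5 + 0.6q → q* = 69.1071, p* = 135.9643.
At the floor p = 166, quantity demanded = (191.25 − 166)/0.8 = 31.5625.
Sellers' marginal cost at q' = 31.5625: 94.5 + 0.6·31.5625 = 113.4375.
Δq = 69.1071 − 31.5625 = 37.5446; wedge = 166 − 113.4375 = 52.5625.
Welfare loss = ½ × 37.5446 × 52.5625 = $986.72 thousand.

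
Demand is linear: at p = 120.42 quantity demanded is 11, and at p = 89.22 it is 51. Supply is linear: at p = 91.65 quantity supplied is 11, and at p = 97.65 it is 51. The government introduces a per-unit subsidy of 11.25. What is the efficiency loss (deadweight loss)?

Demand slope = (89.22 − 120.42)/(51 − 11) = −0.78, so p = 129 − 0.78q.
Supply slope = (97.65 − 91.65)/(51 − 11) = 0.15, so p = 90 + 0.15q.
Competitive equilibrium: 129 − 0.78q = 90 + 0.15q → q* = 41.9355, p* = 96.2903.
The subsidy lowers effective supply by 11.25: p = 78.75 + 0.15q.
New quantity: 129 − 0.78q = 78.75 + 0.15q → q' = 54.0323.
Overproduction Δq = 54.0323 − 41.9355 = 12.0968; wedge = subsidy = 11.25.
Welfare loss = ½ × 12.0968 × 11.25 = 68.04.

68.04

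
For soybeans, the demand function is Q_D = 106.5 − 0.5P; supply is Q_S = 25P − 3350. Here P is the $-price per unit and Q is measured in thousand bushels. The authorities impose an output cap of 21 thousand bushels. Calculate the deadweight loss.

$320.48 thousand

In inverse form: demand P = 213 − 2Q, supply P = 134 + 0.04Q.
Competitive equilibrium: 213 − 2Q = 134 + 0.04Q → Q* = 38.7255, P* = 135.549.
At Q = 21: demand price = 213 − 2·21 = 171; supply price = 134 + 0.04·21 = 134.84.
ΔQ = 38.7255 − 21 = 17.7255; wedge = 171 − 134.84 = 36.16.
The triangle = ½ × 17.7255 × 36.16 = $320.48 thousand.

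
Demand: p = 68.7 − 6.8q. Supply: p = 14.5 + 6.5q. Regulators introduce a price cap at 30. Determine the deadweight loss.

Competitive equilibrium: 68.7 − 6.8q = 14.5 + 6.5q → q* = 4.0752, p* = 40.9887.
At the ceiling p = 30, quantity supplied = (30 − 14.5)/6.5 = 2.3846.
Willingness to pay at q' = 2.3846: 68.7 − 6.8·2.3846 = 52.4847.
Δq = 4.0752 − 2.3846 = 1.6906; wedge = 52.4847 − 30 = 22.4847.
The triangle = ½ × 1.6906 × 22.4847 = 19.01.

19.01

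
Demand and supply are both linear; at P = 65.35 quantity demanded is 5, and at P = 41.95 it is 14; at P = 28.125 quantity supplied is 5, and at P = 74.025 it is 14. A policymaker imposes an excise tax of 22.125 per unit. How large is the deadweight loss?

Demand slope = (41.95 − 65.35)/(14 − 5) = −2.6, so P = 78.35 − 2.6Q.
Supply slope = (74.025 − 28.125)/(14 − 5) = 5.1, so P = 2.625 + 5.1Q.
Competitive equilibrium: 78.35 − 2.6Q = 2.625 + 5.1Q → Q* = 9.8344, P* = 52.7805.
With the tax, the buyer price exceeds the seller price by 22.125: (78.35 − 2.6Q) − (2.625 + 5.1Q) = 22.125 → Q' = 6.961.
ΔQ = 9.8344 − 6.961 = 2.8734; the wedge equals the tax, 22.125.
The triangle = ½ × 2.8734 × 22.125 = 31.79.

31.79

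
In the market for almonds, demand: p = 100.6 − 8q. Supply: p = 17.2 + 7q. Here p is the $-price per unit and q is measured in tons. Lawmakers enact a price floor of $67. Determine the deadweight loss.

Competitive equilibrium: 100.6 − 8q = 17.2 + 7q → q* = 5.56, p* = 56.12.
At the floor p = 67, quantity demanded = (100.6 − 67)/8 = 4.2.
Sellers' marginal cost at q' = 4.2: 17.2 + 7·4.2 = 46.6.
Δq = 5.56 − 4.2 = 1.36; wedge = 67 − 46.6 = 20.4.
Deadweight loss = ½ × 1.36 × 20.4 = $13.872.

$13.872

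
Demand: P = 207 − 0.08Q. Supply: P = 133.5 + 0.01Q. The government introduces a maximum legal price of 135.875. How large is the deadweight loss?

15094.53

Competitive equilibrium: 207 − 0.08Q = 133.5 + 0.01Q → Q* = 816.6667, P* = 141.6667.
At the ceiling P = 135.875, quantity supplied = (135.875 − 133.5)/0.01 = 237.5.
Willingness to pay at Q' = 237.5: 207 − 0.08·237.5 = 188.
ΔQ = 816.6667 − 237.5 = 579.1667; wedge = 188 − 135.875 = 52.125.
Deadweight loss = ½ × 579.1667 × 52.125 = 15094.53.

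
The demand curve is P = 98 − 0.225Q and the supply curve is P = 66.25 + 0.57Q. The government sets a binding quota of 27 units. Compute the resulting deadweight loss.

Competitive equilibrium: 98 − 0.225Q = 66.25 + 0.57Q → Q* = 39.9371, P* = 89.0142.
At Q = 27: demand price = 98 − 0.225·27 = 91.925; supply price = 66.25 + 0.57·27 = 81.64.
ΔQ = 39.9371 − 27 = 12.9371; wedge = 91.925 − 81.64 = 10.285.
Welfare loss = ½ × 12.9371 × 10.285 = 66.53.

66.53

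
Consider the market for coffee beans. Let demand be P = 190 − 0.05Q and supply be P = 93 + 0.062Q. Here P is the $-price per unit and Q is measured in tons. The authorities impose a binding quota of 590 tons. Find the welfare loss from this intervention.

Competitive equilibrium: 190 − 0.05Q = 93 + 0.062Q → Q* = 866.0714, P* = 146.6964.
At Q = 590: demand price = 190 − 0.05·590 = 160.5; supply price = 93 + 0.062·590 = 129.58.
ΔQ = 866.0714 − 590 = 276.0714; wedge = 160.5 − 129.58 = 30.92.
Deadweight loss = ½ × 276.0714 × 30.92 = $4268.06.

$4268.06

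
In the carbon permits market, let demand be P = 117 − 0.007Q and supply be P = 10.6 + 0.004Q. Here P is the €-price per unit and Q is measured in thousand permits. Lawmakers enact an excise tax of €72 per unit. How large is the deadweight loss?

Competitive equilibrium: 117 − 0.007Q = 10.6 + 0.004Q → Q* = 9672.72727, P* = 49.29091.
With the tax, the buyer price exceeds the seller price by 72: (117 − 0.007Q) − (10.6 + 0.004Q) = 72 → Q' = 3127.27273.
ΔQ = 9672.72727 − 3127.27273 = 6545.45454; the wedge equals the tax, 72.
The triangle = ½ × 6545.45454 × 72 = €235636.36 thousand.

€235636.36 thousand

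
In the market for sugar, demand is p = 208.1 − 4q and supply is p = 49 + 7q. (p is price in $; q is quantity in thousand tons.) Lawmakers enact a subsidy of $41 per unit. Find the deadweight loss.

Competitive equilibrium: 208.1 − 4q = 49 + 7q → q* = 14.4636, p* = 150.2455.
The subsidy lowers effective supply by 41: p = 8 + 7q.
New quantity: 208.1 − 4q = 8 + 7q → q' = 18.1909.
Overproduction Δq = 18.1909 − 14.4636 = 3.7273; wedge = subsidy = 41.
Deadweight loss = ½ × 3.7273 × 41 = $76.41 thousand.

$76.41 thousand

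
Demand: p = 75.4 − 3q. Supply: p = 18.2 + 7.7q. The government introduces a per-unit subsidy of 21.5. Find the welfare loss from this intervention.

Competitive equilibrium: 75.4 − 3q = 18.2 + 7.7q → q* = 5.3458, p* = 59.3626.
The subsidy lowers effective supply by 21.5: p = 7.7q − 3.3.
New quantity: 75.4 − 3q = 7.7q − 3.3 → q' = 7.3551.
Overproduction Δq = 7.3551 − 5.3458 = 2.0093; wedge = subsidy = 21.5.
The triangle = ½ × 2.0093 × 21.5 = 21.60.

21.60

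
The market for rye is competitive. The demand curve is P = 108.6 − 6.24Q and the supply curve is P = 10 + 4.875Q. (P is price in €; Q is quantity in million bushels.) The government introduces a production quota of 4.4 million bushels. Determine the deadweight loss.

Competitive equilibrium: 108.6 − 6.24Q = 10 + 4.875Q → Q* = 8.8709, P* = 53.2456.
At Q = 4.4: demand price = 108.6 − 6.24·4.4 = 81.144; supply price = 10 + 4.875·4.4 = 31.45.
ΔQ = 8.8709 − 4.4 = 4.4709; wedge = 81.144 − 31.45 = 49.694.
The triangle = ½ × 4.4709 × 49.694 = €111.09 million.

€111.09 million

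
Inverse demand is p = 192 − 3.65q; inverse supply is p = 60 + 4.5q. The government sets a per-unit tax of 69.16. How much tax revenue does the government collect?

Competitive equilibrium: 192 − 3.65q = 60 + 4.5q → q* = 16.1963, p* = 132.8834.
With the tax, the buyer price exceeds the seller price by 69.16: (192 − 3.65q) − (60 + 4.5q) = 69.16 → q' = 7.7104.
Tax revenue = 69.16 × 7.7104 = 533.25.

533.25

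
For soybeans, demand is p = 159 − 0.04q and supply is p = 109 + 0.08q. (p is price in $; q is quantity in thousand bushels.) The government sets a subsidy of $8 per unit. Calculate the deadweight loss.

$266.67 thousand

Competitive equilibrium: 159 − 0.04q = 109 + 0.08q → q* = 416.6667, p* = 142.3333.
The subsidy lowers effective supply by 8: p = 101 + 0.08q.
New quantity: 159 − 0.04q = 101 + 0.08q → q' = 483.3333.
Overproduction Δq = 483.3333 − 416.6667 = 66.6666; wedge = subsidy = 8.
DWL = ½ × 66.6666 × 8 = $266.67 thousand.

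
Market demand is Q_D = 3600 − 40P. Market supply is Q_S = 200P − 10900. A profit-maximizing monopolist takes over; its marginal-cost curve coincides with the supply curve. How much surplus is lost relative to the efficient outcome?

In inverse form: demand P = 90 − 0.025Q, supply P = 54.5 + 0.005Q.
Competitive equilibrium: 90 − 0.025Q = 54.5 + 0.005Q → Q* = 1183.333333, P* = 60.416667.
Marginal revenue: MR = 90 − 0.05Q. Set MR = MC: 90 − 0.05Q = 54.5 + 0.005Q → Q_m = 645.454545.
Price P_m = 90 − 0.025·645.454545 = 73.863636; MC(Q_m) = 54.5 + 0.005·645.454545 = 57.727273.
Competitive Q* = 1183.333333, so ΔQ = 537.878788; wedge = 73.863636 − 57.727273 = 16.136363.
DWL = ½ × 537.878788 × 16.136363 = 4339.70.

4339.70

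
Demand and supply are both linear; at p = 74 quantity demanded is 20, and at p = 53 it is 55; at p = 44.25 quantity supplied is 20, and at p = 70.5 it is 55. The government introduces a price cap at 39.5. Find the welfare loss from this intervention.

Demand slope = (53 − 74)/(55 − 20) = −0.6, so p = 86 − 0.6q.
Supply slope = (70.5 − 44.25)/(55 − 20) = 0.75, so p = 29.25 + 0.75q.
Competitive equilibrium: 86 − 0.6q = 29.25 + 0.75q → q* = 42.037, p* = 60.7778.
At the ceiling p = 39.5, quantity supplied = (39.5 − 29.25)/0.75 = 13.6667.
Willingness to pay at q' = 13.6667: 86 − 0.6·13.6667 = 77.8.
Δq = 42.037 − 13.6667 = 28.3703; wedge = 77.8 − 39.5 = 38.3.
Deadweight loss = ½ × 28.3703 × 38.3 = 543.29.

543.29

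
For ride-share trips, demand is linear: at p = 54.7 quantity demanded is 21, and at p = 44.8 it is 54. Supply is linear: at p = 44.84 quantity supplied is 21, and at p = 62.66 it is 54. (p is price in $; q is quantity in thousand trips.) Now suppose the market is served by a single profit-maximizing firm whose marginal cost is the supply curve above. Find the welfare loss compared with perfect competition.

$31.17 thousand

Demand slope = (44.8 − 54.7)/(54 − 21) = −0.3, so p = 61 − 0.3q.
Supply slope = (62.66 − 44.84)/(54 − 21) = 0.54, so p = 33.5 + 0.54q.
Competitive equilibrium: 61 − 0.3q = 33.5 + 0.54q → q* = 32.7381, p* = 51.1786.
Marginal revenue: MR = 61 − 0.6q. Set MR = MC: 61 − 0.6q = 33.5 + 0.54q → q_m = 24.1228.
Price p_m = 61 − 0.3·24.1228 = 53.7632; MC(q_m) = 33.5 + 0.54·24.1228 = 46.5263.
Competitive q* = 32.7381, so Δq = 8.6153; wedge = 53.7632 − 46.5263 = 7.2369.
The triangle = ½ × 8.6153 × 7.2369 = $31.17 thousand.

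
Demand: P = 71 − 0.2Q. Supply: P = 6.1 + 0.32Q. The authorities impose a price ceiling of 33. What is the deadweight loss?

Competitive equilibrium: 71 − 0.2Q = 6.1 + 0.32Q → Q* = 124.8077, P* = 46.0385.
At the ceiling P = 33, quantity supplied = (33 − 6.1)/0.32 = 84.0625.
Willingness to pay at Q' = 84.0625: 71 − 0.2·84.0625 = 54.1875.
ΔQ = 124.8077 − 84.0625 = 40.7452; wedge = 54.1875 − 33 = 21.1875.
DWL = ½ × 40.7452 × 21.1875 = 431.64.

431.64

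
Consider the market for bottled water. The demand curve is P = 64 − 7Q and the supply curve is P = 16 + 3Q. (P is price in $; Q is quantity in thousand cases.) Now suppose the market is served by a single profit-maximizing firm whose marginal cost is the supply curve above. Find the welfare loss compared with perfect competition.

$19.53 thousand

Competitive equilibrium: 64 − 7Q = 16 + 3Q → Q* = 4.8, P* = 30.4.
Marginal revenue: MR = 64 − 14Q. Set MR = MC: 64 − 14Q = 16 + 3Q → Q_m = 2.8235.
Price P_m = 64 − 7·2.8235 = 44.2355; MC(Q_m) = 16 + 3·2.8235 = 24.4705.
Competitive Q* = 4.8, so ΔQ = 1.9765; wedge = 44.2355 − 24.4705 = 19.765.
The triangle = ½ × 1.9765 × 19.765 = $19.53 thousand.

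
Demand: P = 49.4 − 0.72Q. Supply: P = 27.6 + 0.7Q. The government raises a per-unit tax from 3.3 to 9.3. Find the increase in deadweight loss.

26.62

Competitive equilibrium: 49.4 − 0.72Q = 27.6 + 0.7Q → Q* = 15.3521, P* = 38.3465.
For a per-unit tax t: ΔQ = t/1.42, so DWL = ½·t·(t/1.42) = t²/2.84.
At t = 3.3: DWL = 3.835. At t = 9.3: DWL = 30.454.
Increase = 30.454 − 3.835 = 26.62.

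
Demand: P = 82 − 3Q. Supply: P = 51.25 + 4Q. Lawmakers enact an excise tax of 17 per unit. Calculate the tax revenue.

33.39

Competitive equilibrium: 82 − 3Q = 51.25 + 4Q → Q* = 4.3929, P* = 68.8214.
With the tax, the buyer price exceeds the seller price by 17: (82 − 3Q) − (51.25 + 4Q) = 17 → Q' = 1.9643.
Tax revenue = 17 × 1.9643 = 33.39.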